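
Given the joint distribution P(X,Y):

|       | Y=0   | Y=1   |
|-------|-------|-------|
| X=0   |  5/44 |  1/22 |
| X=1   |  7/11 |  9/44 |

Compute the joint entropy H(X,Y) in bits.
1.4425 bits

H(X,Y) = -Σ_{x,y} P(x,y) log₂ P(x,y). Per-cell terms -P(x,y)·log₂P(x,y):
  X=0: 0.3565, 0.2027
  X=1: 0.4150, 0.4683
Sum of the 4 terms: H(X,Y) = 1.4425 bits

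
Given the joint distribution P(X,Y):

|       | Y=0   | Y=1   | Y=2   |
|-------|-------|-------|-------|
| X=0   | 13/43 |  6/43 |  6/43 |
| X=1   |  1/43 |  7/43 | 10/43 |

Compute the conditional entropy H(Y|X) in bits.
1.3758 bits

H(Y|X) = H(X,Y) - H(X)

H(X,Y) = -Σ_{x,y} P(x,y) log₂ P(x,y). Per-cell terms -P(x,y)·log₂P(x,y):
  X=0: 0.52176, 0.39646, 0.39646
  X=1: 0.12619, 0.42633, 0.48938
Sum of the 6 terms: H(X,Y) = 2.3566 bits

Marginal of X (row sums):
  P(X=0) = 13/43 + 6/43 + 6/43 = 25/43
  P(X=1) = 1/43 + 7/43 + 10/43 = 18/43
H(X) = -[(25/43)·log₂(25/43) + (18/43)·log₂(18/43)]
  = 0.45489 + 0.52591 = 0.9808 bits

H(Y|X) = H(X,Y) - H(X) = 2.3566 - 0.9808 = 1.3758 bits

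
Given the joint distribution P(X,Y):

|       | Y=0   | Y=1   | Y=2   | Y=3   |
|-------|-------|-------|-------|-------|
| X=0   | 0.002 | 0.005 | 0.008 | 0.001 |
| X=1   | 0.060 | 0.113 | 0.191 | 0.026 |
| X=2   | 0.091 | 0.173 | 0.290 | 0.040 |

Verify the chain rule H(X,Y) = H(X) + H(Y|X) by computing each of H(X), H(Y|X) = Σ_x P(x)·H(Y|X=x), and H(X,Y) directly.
H(X) = 1.0716 bits, H(Y|X) = 1.6985 bits, H(X,Y) = 2.7701 bits

Marginal of X (row sums):
  P(X=0) = 0.002 + 0.005 + 0.008 + 0.001 = 0.016
  P(X=1) = 0.060 + 0.113 + 0.191 + 0.026 = 0.390
  P(X=2) = 0.091 + 0.173 + 0.290 + 0.040 = 0.594
H(X) = -[0.016·log₂(0.016) + 0.390·log₂(0.390) + 0.594·log₂(0.594)]
  = 0.09545 + 0.52980 + 0.44637 = 1.0716 bits

H(Y|X) = Σ_x P(x)·H(Y|X=x):
  X=0: P(X=0) = 0.016, P(Y|X=0) = (1/8, 5/16, 1/2, 1/16) → H(Y|X=0) = 1.64940
  X=1: P(X=1) = 0.390, P(Y|X=1) = (2/13, 113/390, 191/390, 1/15) → H(Y|X=1) = 1.69811
  X=2: P(X=2) = 0.594, P(Y|X=2) = (91/594, 173/594, 145/297, 20/297) → H(Y|X=2) = 1.70009
H(Y|X) = 0.016·1.64940 + 0.390·1.69811 + 0.594·1.70009 = 1.6985 bits

H(X,Y) = -Σ_{x,y} P(x,y) log₂ P(x,y). Per-cell terms -P(x,y)·log₂P(x,y):
  X=0: 0.01793, 0.03822, 0.05573, 0.00997
  X=1: 0.24353, 0.35545, 0.45618, 0.13690
  X=2: 0.31468, 0.43789, 0.51790, 0.18575
Sum of the 12 terms: H(X,Y) = 2.7701 bits

Chain rule check:
  H(X) + H(Y|X) = 1.0716 + 1.6985 = 2.7701 bits
  H(X,Y) = 2.7701 bits
✓ Chain rule verified.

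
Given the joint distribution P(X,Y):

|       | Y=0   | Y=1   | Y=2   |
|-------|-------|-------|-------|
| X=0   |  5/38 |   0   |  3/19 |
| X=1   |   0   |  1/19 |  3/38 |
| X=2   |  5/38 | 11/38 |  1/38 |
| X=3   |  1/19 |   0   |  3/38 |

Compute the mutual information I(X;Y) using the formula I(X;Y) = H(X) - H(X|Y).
0.5190 bits

I(X;Y) = H(X) - H(X|Y)

Marginal of X (row sums):
  P(X=0) = 5/38 + 0 + 3/19 = 11/38
  P(X=1) = 0 + 1/19 + 3/38 = 5/38
  P(X=2) = 5/38 + 11/38 + 1/38 = 17/38
  P(X=3) = 1/19 + 0 + 3/38 = 5/38
H(X) = -[(11/38)·log₂(11/38) + (5/38)·log₂(5/38) + (17/38)·log₂(17/38) + (5/38)·log₂(5/38)]
  = 0.51772 + 0.38500 + 0.51916 + 0.38500 = 1.80688 bits

Marginal of Y (column sums):
  P(Y=0) = 5/38 + 0 + 5/38 + 1/19 = 6/19
  P(Y=1) = 0 + 1/19 + 11/38 + 0 = 13/38
  P(Y=2) = 3/19 + 3/38 + 1/38 + 3/38 = 13/38
H(X|Y) = Σ_y P(y)·H(X|Y=y):
  Y=0: P(Y=0) = 6/19, P(X|Y=0) = (5/12, 0, 5/12, 1/6) → H(X|Y=0) = 1.48336
  Y=1: P(Y=1) = 13/38, P(X|Y=1) = (0, 2/13, 11/13, 0) → H(X|Y=1) = 0.61938
  Y=2: P(Y=2) = 13/38, P(X|Y=2) = (6/13, 3/13, 1/13, 3/13) → H(X|Y=2) = 1.77586
H(X|Y) = (6/19)·1.48336 + (13/38)·0.61938 + (13/38)·1.77586 = 1.28785 bits

I(X;Y) = H(X) - H(X|Y) = 1.80688 - 1.28785 = 0.5190 bits

Cross-check via I(X;Y) = H(X) + H(Y) - H(X,Y): computing H(Y) from the column sums and H(X,Y) from the 12 cells in the same way gives H(Y) = 1.58395 bits and H(X,Y) = 2.87181 bits, so
I(X;Y) = 1.80688 + 1.58395 - 2.87181 = 0.5190 bits ✓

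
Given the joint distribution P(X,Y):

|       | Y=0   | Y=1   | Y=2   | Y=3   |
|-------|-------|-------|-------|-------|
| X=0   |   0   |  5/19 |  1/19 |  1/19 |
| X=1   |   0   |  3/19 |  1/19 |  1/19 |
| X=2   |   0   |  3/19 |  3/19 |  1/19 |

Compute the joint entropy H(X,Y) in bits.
2.8861 bits

H(X,Y) = -Σ_{x,y} P(x,y) log₂ P(x,y). Per-cell terms -P(x,y)·log₂P(x,y):
  X=0: 0.000000, 0.506842, 0.223575, 0.223575
  X=1: 0.000000, 0.420468, 0.223575, 0.223575
  X=2: 0.000000, 0.420468, 0.420468, 0.223575
  (cells with P = 0 contribute 0)
Sum of the 12 terms: H(X,Y) = 2.8861 bits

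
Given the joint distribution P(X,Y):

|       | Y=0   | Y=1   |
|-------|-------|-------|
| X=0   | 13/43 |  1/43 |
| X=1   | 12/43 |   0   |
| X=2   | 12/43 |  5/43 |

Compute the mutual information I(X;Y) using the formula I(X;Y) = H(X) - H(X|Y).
0.1166 bits

I(X;Y) = H(X) - H(X|Y)

Marginal of X (row sums):
  P(X=0) = 13/43 + 1/43 = 14/43
  P(X=1) = 12/43 + 0 = 12/43
  P(X=2) = 12/43 + 5/43 = 17/43
H(X) = -[(14/43)·log₂(14/43) + (12/43)·log₂(12/43) + (17/43)·log₂(17/43)]
  = 0.52709 + 0.51385 + 0.52929 = 1.5702 bits

Marginal of Y (column sums):
  P(Y=0) = 13/43 + 12/43 + 12/43 = 37/43
  P(Y=1) = 1/43 + 0 + 5/43 = 6/43
H(X|Y) = Σ_y P(y)·H(X|Y=y):
  Y=0: P(Y=0) = 37/43, P(X|Y=0) = (13/37, 12/37, 12/37) → H(X|Y=0) = 1.58392
  Y=1: P(Y=1) = 6/43, P(X|Y=1) = (1/6, 0, 5/6) → H(X|Y=1) = 0.65002
H(X|Y) = (37/43)·1.58392 + (6/43)·0.65002 = 1.4536 bits

I(X;Y) = H(X) - H(X|Y) = 1.5702 - 1.4536 = 0.1166 bits

Cross-check via I(X;Y) = H(X) + H(Y) - H(X,Y): computing H(Y) from the column sums and H(X,Y) from the 6 cells in the same way gives H(Y) = 0.5830 bits and H(X,Y) = 2.0366 bits, so
I(X;Y) = 1.5702 + 0.5830 - 2.0366 = 0.1166 bits ✓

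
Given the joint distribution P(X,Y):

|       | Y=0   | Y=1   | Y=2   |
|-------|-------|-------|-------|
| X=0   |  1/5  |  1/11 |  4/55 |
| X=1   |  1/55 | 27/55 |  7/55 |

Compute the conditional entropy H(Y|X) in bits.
1.0958 bits

H(Y|X) = H(X,Y) - H(X)

H(X,Y) = -Σ_{x,y} P(x,y) log₂ P(x,y). Per-cell terms -P(x,y)·log₂P(x,y):
  X=0: 0.46439, 0.31449, 0.27501
  X=1: 0.10512, 0.50390, 0.37851
Sum of the 6 terms: H(X,Y) = 2.04142 bits

Marginal of X (row sums):
  P(X=0) = 1/5 + 1/11 + 4/55 = 4/11
  P(X=1) = 1/55 + 27/55 + 7/55 = 7/11
H(X) = -[(4/11)·log₂(4/11) + (7/11)·log₂(7/11)]
  = 0.53070 + 0.41496 = 0.94566 bits

H(Y|X) = H(X,Y) - H(X) = 2.04142 - 0.94566 = 1.0958 bits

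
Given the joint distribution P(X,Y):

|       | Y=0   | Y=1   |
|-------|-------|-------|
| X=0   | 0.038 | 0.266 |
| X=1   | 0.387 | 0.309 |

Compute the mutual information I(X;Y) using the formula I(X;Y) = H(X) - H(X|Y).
0.1288 bits

I(X;Y) = H(X) - H(X|Y)

Marginal of X (row sums):
  P(X=0) = 0.038 + 0.266 = 0.304
  P(X=1) = 0.387 + 0.309 = 0.696
H(X) = -[0.304·log₂(0.304) + 0.696·log₂(0.696)]
  = 0.52223 + 0.36390 = 0.88613 bits

Marginal of Y (column sums):
  P(Y=0) = 0.038 + 0.387 = 0.425
  P(Y=1) = 0.266 + 0.309 = 0.575
H(X|Y) = Σ_y P(y)·H(X|Y=y):
  Y=0: P(Y=0) = 0.425, P(X|Y=0) = (38/425, 387/425) → H(X|Y=0) = 0.43450
  Y=1: P(Y=1) = 0.575, P(X|Y=1) = (266/575, 309/575) → H(X|Y=1) = 0.99596
H(X|Y) = 0.425·0.43450 + 0.575·0.99596 = 0.75734 bits

I(X;Y) = H(X) - H(X|Y) = 0.88613 - 0.75734 = 0.1288 bits

Cross-check via I(X;Y) = H(X) + H(Y) - H(X,Y): computing H(Y) from the column sums and H(X,Y) from the 4 cells in the same way gives H(Y) = 0.98371 bits and H(X,Y) = 1.74105 bits, so
I(X;Y) = 0.88613 + 0.98371 - 1.74105 = 0.1288 bits ✓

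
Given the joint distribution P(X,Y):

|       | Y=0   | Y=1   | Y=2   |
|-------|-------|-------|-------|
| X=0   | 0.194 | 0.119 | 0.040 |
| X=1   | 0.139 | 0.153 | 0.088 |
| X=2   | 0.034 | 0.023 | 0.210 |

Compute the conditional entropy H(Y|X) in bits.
1.3233 bits

H(Y|X) = H(X,Y) - H(X)

H(X,Y) = -Σ_{x,y} P(x,y) log₂ P(x,y). Per-cell terms -P(x,y)·log₂P(x,y):
  X=0: 0.45898, 0.36545, 0.18575
  X=1: 0.39571, 0.41438, 0.30856
  X=2: 0.16586, 0.12517, 0.47282
Sum of the 9 terms: H(X,Y) = 2.8927 bits

Marginal of X (row sums):
  P(X=0) = 0.194 + 0.119 + 0.040 = 0.353
  P(X=1) = 0.139 + 0.153 + 0.088 = 0.380
  P(X=2) = 0.034 + 0.023 + 0.210 = 0.267
H(X) = -[0.353·log₂(0.353) + 0.380·log₂(0.380) + 0.267·log₂(0.267)]
  = 0.53030 + 0.53045 + 0.50866 = 1.5694 bits

H(Y|X) = H(X,Y) - H(X) = 2.8927 - 1.5694 = 1.3233 bits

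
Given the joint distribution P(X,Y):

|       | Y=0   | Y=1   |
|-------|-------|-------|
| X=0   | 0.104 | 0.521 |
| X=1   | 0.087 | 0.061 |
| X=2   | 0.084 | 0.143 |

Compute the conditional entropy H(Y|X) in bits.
0.7664 bits

H(Y|X) = H(X,Y) - H(X)

H(X,Y) = -Σ_{x,y} P(x,y) log₂ P(x,y). Per-cell terms -P(x,y)·log₂P(x,y):
  X=0: 0.3396, 0.4901
  X=1: 0.3065, 0.2461
  X=2: 0.3002, 0.4012
Sum of the 6 terms: H(X,Y) = 2.0837 bits

Marginal of X (row sums):
  P(X=0) = 0.104 + 0.521 = 0.625
  P(X=1) = 0.087 + 0.061 = 0.148
  P(X=2) = 0.084 + 0.143 = 0.227
H(X) = -[0.625·log₂(0.625) + 0.148·log₂(0.148) + 0.227·log₂(0.227)]
  = 0.4238 + 0.4079 + 0.4856 = 1.3173 bits

H(Y|X) = H(X,Y) - H(X) = 2.0837 - 1.3173 = 0.7664 bits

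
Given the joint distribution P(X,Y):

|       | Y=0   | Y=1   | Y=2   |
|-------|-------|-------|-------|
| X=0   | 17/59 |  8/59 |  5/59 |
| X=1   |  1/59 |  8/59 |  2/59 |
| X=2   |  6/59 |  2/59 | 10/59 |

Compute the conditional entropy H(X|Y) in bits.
1.2332 bits

H(X|Y) = H(X,Y) - H(Y)

H(X,Y) = -Σ_{x,y} P(x,y) log₂ P(x,y). Per-cell terms -P(x,y)·log₂P(x,y):
  X=0: 0.517255, 0.390867, 0.301756
  X=1: 0.099706, 0.390867, 0.165513
  X=2: 0.335357, 0.165513, 0.434019
Sum of the 9 terms: H(X,Y) = 2.80085 bits

Marginal of Y (column sums):
  P(Y=0) = 17/59 + 1/59 + 6/59 = 24/59
  P(Y=1) = 8/59 + 8/59 + 2/59 = 18/59
  P(Y=2) = 5/59 + 2/59 + 10/59 = 17/59
H(Y) = -[(24/59)·log₂(24/59) + (18/59)·log₂(18/59) + (17/59)·log₂(17/59)]
  = 0.527870 + 0.522524 + 0.517255 = 1.56765 bits

H(X|Y) = H(X,Y) - H(Y) = 2.80085 - 1.56765 = 1.2332 bits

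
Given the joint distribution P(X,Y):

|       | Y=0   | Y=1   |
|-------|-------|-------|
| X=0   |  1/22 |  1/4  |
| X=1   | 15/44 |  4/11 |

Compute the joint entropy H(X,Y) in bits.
1.7627 bits

H(X,Y) = -Σ_{x,y} P(x,y) log₂ P(x,y). Per-cell terms -P(x,y)·log₂P(x,y):
  X=0: 0.2027, 0.5000
  X=1: 0.5293, 0.5307
Sum of the 4 terms: H(X,Y) = 1.7627 bits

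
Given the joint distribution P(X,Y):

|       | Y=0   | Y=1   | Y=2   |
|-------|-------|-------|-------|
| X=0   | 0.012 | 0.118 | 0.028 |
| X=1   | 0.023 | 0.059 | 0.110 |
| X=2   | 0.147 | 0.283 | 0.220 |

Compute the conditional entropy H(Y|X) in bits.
1.4221 bits

H(Y|X) = H(X,Y) - H(X)

H(X,Y) = -Σ_{x,y} P(x,y) log₂ P(x,y). Per-cell terms -P(x,y)·log₂P(x,y):
  X=0: 0.0766, 0.3638, 0.1444
  X=1: 0.1252, 0.2409, 0.3503
  X=2: 0.4066, 0.5154, 0.4806
Sum of the 9 terms: H(X,Y) = 2.7038 bits

Marginal of X (row sums):
  P(X=0) = 0.012 + 0.118 + 0.028 = 0.158
  P(X=1) = 0.023 + 0.059 + 0.110 = 0.192
  P(X=2) = 0.147 + 0.283 + 0.220 = 0.650
H(X) = -[0.158·log₂(0.158) + 0.192·log₂(0.192) + 0.650·log₂(0.650)]
  = 0.4206 + 0.4571 + 0.4040 = 1.2817 bits

H(Y|X) = H(X,Y) - H(X) = 2.7038 - 1.2817 = 1.4221 bits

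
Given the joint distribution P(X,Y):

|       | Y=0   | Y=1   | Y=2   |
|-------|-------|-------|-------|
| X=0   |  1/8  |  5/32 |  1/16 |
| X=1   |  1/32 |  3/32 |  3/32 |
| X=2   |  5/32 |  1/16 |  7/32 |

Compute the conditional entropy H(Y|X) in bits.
1.4571 bits

H(Y|X) = H(X,Y) - H(X)

H(X,Y) = -Σ_{x,y} P(x,y) log₂ P(x,y). Per-cell terms -P(x,y)·log₂P(x,y):
  X=0: 0.37500, 0.41845, 0.25000
  X=1: 0.15625, 0.32016, 0.32016
  X=2: 0.41845, 0.25000, 0.47964
Sum of the 9 terms: H(X,Y) = 2.9881 bits

Marginal of X (row sums):
  P(X=0) = 1/8 + 5/32 + 1/16 = 11/32
  P(X=1) = 1/32 + 3/32 + 3/32 = 7/32
  P(X=2) = 5/32 + 1/16 + 7/32 = 7/16
H(X) = -[(11/32)·log₂(11/32) + (7/32)·log₂(7/32) + (7/16)·log₂(7/16)]
  = 0.52957 + 0.47964 + 0.52178 = 1.5310 bits

H(Y|X) = H(X,Y) - H(X) = 2.9881 - 1.5310 = 1.4571 bits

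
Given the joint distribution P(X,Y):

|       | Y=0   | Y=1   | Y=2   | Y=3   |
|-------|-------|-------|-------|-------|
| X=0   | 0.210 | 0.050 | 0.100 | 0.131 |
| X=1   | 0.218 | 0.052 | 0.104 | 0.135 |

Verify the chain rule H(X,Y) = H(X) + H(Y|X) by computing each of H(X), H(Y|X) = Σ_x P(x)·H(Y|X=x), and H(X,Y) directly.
H(X) = 0.9998 bits, H(Y|X) = 1.8360 bits, H(X,Y) = 2.8357 bits

Marginal of X (row sums):
  P(X=0) = 0.210 + 0.050 + 0.100 + 0.131 = 0.491
  P(X=1) = 0.218 + 0.052 + 0.104 + 0.135 = 0.509
H(X) = -[0.491·log₂(0.491) + 0.509·log₂(0.509)]
  = 0.5039 + 0.4959 = 0.9998 bits

H(Y|X) = Σ_x P(x)·H(Y|X=x):
  X=0: P(X=0) = 0.491, P(Y|X=0) = (210/491, 50/491, 100/491, 131/491) → H(Y|X=0) = 1.8358
  X=1: P(X=1) = 0.509, P(Y|X=1) = (218/509, 52/509, 104/509, 135/509) → H(Y|X=1) = 1.8361
H(Y|X) = 0.491·1.8358 + 0.509·1.8361 = 1.8360 bits

H(X,Y) = -Σ_{x,y} P(x,y) log₂ P(x,y). Per-cell terms -P(x,y)·log₂P(x,y):
  X=0: 0.4728, 0.2161, 0.3322, 0.3841
  X=1: 0.4791, 0.2218, 0.3396, 0.3900
Sum of the 8 terms: H(X,Y) = 2.8357 bits

Chain rule check:
  H(X) + H(Y|X) = 0.9998 + 1.8360 = 2.8358 bits
  H(X,Y) = 2.8357 bits
✓ Chain rule verified (Δ = 0.0001 is 4-dp rounding noise: each of the three values was rounded independently).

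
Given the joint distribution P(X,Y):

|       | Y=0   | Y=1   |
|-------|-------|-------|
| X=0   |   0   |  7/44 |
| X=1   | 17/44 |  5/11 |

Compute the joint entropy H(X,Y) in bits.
1.4690 bits

H(X,Y) = -Σ_{x,y} P(x,y) log₂ P(x,y). Per-cell terms -P(x,y)·log₂P(x,y):
  X=0: 0.0000, 0.4219
  X=1: 0.5301, 0.5170
  (cells with P = 0 contribute 0)
Sum of the 4 terms: H(X,Y) = 1.4690 bits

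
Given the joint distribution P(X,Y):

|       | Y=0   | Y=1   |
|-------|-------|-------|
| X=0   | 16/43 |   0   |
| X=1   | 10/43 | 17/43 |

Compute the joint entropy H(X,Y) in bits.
1.5494 bits

H(X,Y) = -Σ_{x,y} P(x,y) log₂ P(x,y). Per-cell terms -P(x,y)·log₂P(x,y):
  X=0: 0.5307, 0.0000
  X=1: 0.4894, 0.5293
  (cells with P = 0 contribute 0)
Sum of the 4 terms: H(X,Y) = 1.5494 bits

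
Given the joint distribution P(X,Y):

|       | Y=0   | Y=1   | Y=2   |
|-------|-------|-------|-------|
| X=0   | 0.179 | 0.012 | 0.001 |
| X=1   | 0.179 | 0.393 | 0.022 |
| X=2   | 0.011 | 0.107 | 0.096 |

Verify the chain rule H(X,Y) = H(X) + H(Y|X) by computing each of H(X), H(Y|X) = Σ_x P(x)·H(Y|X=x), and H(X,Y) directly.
H(X) = 1.3795 bits, H(Y|X) = 0.9874 bits, H(X,Y) = 2.3669 bits

Marginal of X (row sums):
  P(X=0) = 0.179 + 0.012 + 0.001 = 0.192
  P(X=1) = 0.179 + 0.393 + 0.022 = 0.594
  P(X=2) = 0.011 + 0.107 + 0.096 = 0.214
H(X) = -[0.192·log₂(0.192) + 0.594·log₂(0.594) + 0.214·log₂(0.214)]
  = 0.45712 + 0.44637 + 0.47600 = 1.3795 bits

H(Y|X) = Σ_x P(x)·H(Y|X=x):
  X=0: P(X=0) = 0.192, P(Y|X=0) = (179/192, 1/16, 1/192) → H(Y|X=0) = 0.38380
  X=1: P(X=1) = 0.594, P(Y|X=1) = (179/594, 131/198, 1/27) → H(Y|X=1) = 1.09187
  X=2: P(X=2) = 0.214, P(Y|X=2) = (11/214, 1/2, 48/107) → H(Y|X=2) = 1.23891
H(Y|X) = 0.192·0.38380 + 0.594·1.09187 + 0.214·1.23891 = 0.9874 bits

H(X,Y) = -Σ_{x,y} P(x,y) log₂ P(x,y). Per-cell terms -P(x,y)·log₂P(x,y):
  X=0: 0.44427, 0.07657, 0.00997
  X=1: 0.44427, 0.52953, 0.12114
  X=2: 0.07157, 0.34500, 0.32456
Sum of the 9 terms: H(X,Y) = 2.3669 bits

Chain rule check:
  H(X) + H(Y|X) = 1.3795 + 0.9874 = 2.3669 bits
  H(X,Y) = 2.3669 bits
✓ Chain rule verified.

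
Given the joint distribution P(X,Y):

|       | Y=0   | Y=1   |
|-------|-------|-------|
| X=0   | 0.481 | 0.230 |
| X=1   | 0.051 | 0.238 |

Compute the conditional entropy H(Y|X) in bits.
0.8400 bits

H(Y|X) = H(X,Y) - H(X)

H(X,Y) = -Σ_{x,y} P(x,y) log₂ P(x,y). Per-cell terms -P(x,y)·log₂P(x,y):
  X=0: 0.50788, 0.48767
  X=1: 0.21896, 0.49289
Sum of the 4 terms: H(X,Y) = 1.7074 bits

Marginal of X (row sums):
  P(X=0) = 0.481 + 0.230 = 0.711
  P(X=1) = 0.051 + 0.238 = 0.289
H(X) = -[0.711·log₂(0.711) + 0.289·log₂(0.289)]
  = 0.34987 + 0.51756 = 0.8674 bits

H(Y|X) = H(X,Y) - H(X) = 1.7074 - 0.8674 = 0.8400 bits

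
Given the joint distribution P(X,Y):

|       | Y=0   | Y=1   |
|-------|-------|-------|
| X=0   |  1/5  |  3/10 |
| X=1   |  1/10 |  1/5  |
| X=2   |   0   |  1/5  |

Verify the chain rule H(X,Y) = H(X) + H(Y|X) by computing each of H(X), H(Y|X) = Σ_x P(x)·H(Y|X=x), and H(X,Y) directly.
H(X) = 1.4855 bits, H(Y|X) = 0.7610 bits, H(X,Y) = 2.2464 bits

Marginal of X (row sums):
  P(X=0) = 1/5 + 3/10 = 1/2
  P(X=1) = 1/10 + 1/5 = 3/10
  P(X=2) = 0 + 1/5 = 1/5
H(X) = -[(1/2)·log₂(1/2) + (3/10)·log₂(3/10) + (1/5)·log₂(1/5)]
  = 0.500000 + 0.521090 + 0.464386 = 1.4855 bits

H(Y|X) = Σ_x P(x)·H(Y|X=x):
  X=0: P(X=0) = 1/2, P(Y|X=0) = (2/5, 3/5) → H(Y|X=0) = 0.970951
  X=1: P(X=1) = 3/10, P(Y|X=1) = (1/3, 2/3) → H(Y|X=1) = 0.918296
  X=2: P(X=2) = 1/5, P(Y|X=2) = (0, 1) → H(Y|X=2) = 0.000000
H(Y|X) = (1/2)·0.970951 + (3/10)·0.918296 + (1/5)·0.000000 = 0.7610 bits

H(X,Y) = -Σ_{x,y} P(x,y) log₂ P(x,y). Per-cell terms -P(x,y)·log₂P(x,y):
  X=0: 0.464386, 0.521090
  X=1: 0.332193, 0.464386
  X=2: 0.000000, 0.464386
  (cells with P = 0 contribute 0)
Sum of the 6 terms: H(X,Y) = 2.2464 bits

Chain rule check:
  H(X) + H(Y|X) = 1.4855 + 0.7610 = 2.2465 bits
  H(X,Y) = 2.2464 bits
✓ Chain rule verified (Δ = 0.0001 is 4-dp rounding noise: each of the three values was rounded independently).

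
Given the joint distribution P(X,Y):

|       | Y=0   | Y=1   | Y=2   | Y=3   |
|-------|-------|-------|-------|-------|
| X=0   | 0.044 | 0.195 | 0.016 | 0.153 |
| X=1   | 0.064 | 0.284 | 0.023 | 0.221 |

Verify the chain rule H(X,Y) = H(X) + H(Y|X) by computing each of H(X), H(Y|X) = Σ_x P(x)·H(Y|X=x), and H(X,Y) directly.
H(X) = 0.9754 bits, H(Y|X) = 1.5686 bits, H(X,Y) = 2.5441 bits

Marginal of X (row sums):
  P(X=0) = 0.044 + 0.195 + 0.016 + 0.153 = 0.408
  P(X=1) = 0.064 + 0.284 + 0.023 + 0.221 = 0.592
H(X) = -[0.408·log₂(0.408) + 0.592·log₂(0.592)]
  = 0.527690 + 0.447748 = 0.9754 bits

H(Y|X) = Σ_x P(x)·H(Y|X=x):
  X=0: P(X=0) = 0.408, P(Y|X=0) = (11/102, 65/136, 2/51, 3/8) → H(Y|X=0) = 1.569424
  X=1: P(X=1) = 0.592, P(Y|X=1) = (4/37, 71/148, 23/592, 221/592) → H(Y|X=1) = 1.568074
H(Y|X) = 0.408·1.569424 + 0.592·1.568074 = 1.5686 bits

H(X,Y) = -Σ_{x,y} P(x,y) log₂ P(x,y). Per-cell terms -P(x,y)·log₂P(x,y):
  X=0: 0.198280, 0.459899, 0.095453, 0.414385
  X=1: 0.253810, 0.515755, 0.125171, 0.481312
Sum of the 8 terms: H(X,Y) = 2.5441 bits

Chain rule check:
  H(X) + H(Y|X) = 0.9754 + 1.5686 = 2.5440 bits
  H(X,Y) = 2.5441 bits
✓ Chain rule verified (Δ = 0.0001 is 4-dp rounding noise: each of the three values was rounded independently).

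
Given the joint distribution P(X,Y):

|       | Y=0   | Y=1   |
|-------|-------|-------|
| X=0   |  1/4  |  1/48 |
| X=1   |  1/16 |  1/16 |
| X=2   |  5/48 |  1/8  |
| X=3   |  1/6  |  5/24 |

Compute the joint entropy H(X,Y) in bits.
2.7335 bits

H(X,Y) = -Σ_{x,y} P(x,y) log₂ P(x,y). Per-cell terms -P(x,y)·log₂P(x,y):
  X=0: 0.500000, 0.116353
  X=1: 0.250000, 0.250000
  X=2: 0.339899, 0.375000
  X=3: 0.430827, 0.471466
Sum of the 8 terms: H(X,Y) = 2.7335 bits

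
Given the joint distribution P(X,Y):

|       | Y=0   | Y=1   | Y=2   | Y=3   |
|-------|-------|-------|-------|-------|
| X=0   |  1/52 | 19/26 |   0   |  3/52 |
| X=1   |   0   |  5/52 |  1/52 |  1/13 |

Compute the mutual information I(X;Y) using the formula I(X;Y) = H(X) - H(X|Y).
0.1448 bits

I(X;Y) = H(X) - H(X|Y)

Marginal of X (row sums):
  P(X=0) = 1/52 + 19/26 + 0 + 3/52 = 21/26
  P(X=1) = 0 + 5/52 + 1/52 + 1/13 = 5/26
H(X) = -[(21/26)·log₂(21/26) + (5/26)·log₂(5/26)]
  = 0.248868 + 0.457406 = 0.70627 bits

Marginal of Y (column sums):
  P(Y=0) = 1/52 + 0 = 1/52
  P(Y=1) = 19/26 + 5/52 = 43/52
  P(Y=2) = 0 + 1/52 = 1/52
  P(Y=3) = 3/52 + 1/13 = 7/52
H(X|Y) = Σ_y P(y)·H(X|Y=y):
  Y=0: P(Y=0) = 1/52, P(X|Y=0) = (1, 0) → H(X|Y=0) = 0.000000
  Y=1: P(Y=1) = 43/52, P(X|Y=1) = (38/43, 5/43) → H(X|Y=1) = 0.518570
  Y=2: P(Y=2) = 1/52, P(X|Y=2) = (0, 1) → H(X|Y=2) = 0.000000
  Y=3: P(Y=3) = 7/52, P(X|Y=3) = (3/7, 4/7) → H(X|Y=3) = 0.985228
H(X|Y) = (1/52)·0.000000 + (43/52)·0.518570 + (1/52)·0.000000 + (7/52)·0.985228 = 0.56144 bits

I(X;Y) = H(X) - H(X|Y) = 0.70627 - 0.56144 = 0.1448 bits

Cross-check via I(X;Y) = H(X) + H(Y) - H(X,Y): computing H(Y) from the column sums and H(X,Y) from the 8 cells in the same way gives H(Y) = 0.83542 bits and H(X,Y) = 1.39687 bits, so
I(X;Y) = 0.70627 + 0.83542 - 1.39687 = 0.1448 bits ✓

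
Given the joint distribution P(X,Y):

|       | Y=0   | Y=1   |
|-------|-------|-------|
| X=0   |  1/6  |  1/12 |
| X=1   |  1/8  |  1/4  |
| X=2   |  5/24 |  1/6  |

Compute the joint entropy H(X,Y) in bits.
2.5069 bits

H(X,Y) = -Σ_{x,y} P(x,y) log₂ P(x,y). Per-cell terms -P(x,y)·log₂P(x,y):
  X=0: 0.43083, 0.29875
  X=1: 0.37500, 0.50000
  X=2: 0.47147, 0.43083
Sum of the 6 terms: H(X,Y) = 2.5069 bits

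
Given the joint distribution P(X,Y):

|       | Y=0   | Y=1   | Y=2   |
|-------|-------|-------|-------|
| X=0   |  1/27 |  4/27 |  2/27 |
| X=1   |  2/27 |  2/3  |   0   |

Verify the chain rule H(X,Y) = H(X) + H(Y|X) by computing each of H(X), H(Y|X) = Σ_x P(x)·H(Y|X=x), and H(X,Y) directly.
H(X) = 0.8256 bits, H(Y|X) = 0.7049 bits, H(X,Y) = 1.5305 bits

Marginal of X (row sums):
  P(X=0) = 1/27 + 4/27 + 2/27 = 7/27
  P(X=1) = 2/27 + 2/3 + 0 = 20/27
H(X) = -[(7/27)·log₂(7/27) + (20/27)·log₂(20/27)]
  = 0.50492 + 0.32071 = 0.8256 bits

H(Y|X) = Σ_x P(x)·H(Y|X=x):
  X=0: P(X=0) = 7/27, P(Y|X=0) = (1/7, 4/7, 2/7) → H(Y|X=0) = 1.37878
  X=1: P(X=1) = 20/27, P(Y|X=1) = (1/10, 9/10, 0) → H(Y|X=1) = 0.46900
H(Y|X) = (7/27)·1.37878 + (20/27)·0.46900 = 0.7049 bits

H(X,Y) = -Σ_{x,y} P(x,y) log₂ P(x,y). Per-cell terms -P(x,y)·log₂P(x,y):
  X=0: 0.17611, 0.40813, 0.27814
  X=1: 0.27814, 0.38998, 0.00000
  (cells with P = 0 contribute 0)
Sum of the 6 terms: H(X,Y) = 1.5305 bits

Chain rule check:
  H(X) + H(Y|X) = 0.8256 + 0.7049 = 1.5305 bits
  H(X,Y) = 1.5305 bits
✓ Chain rule verified.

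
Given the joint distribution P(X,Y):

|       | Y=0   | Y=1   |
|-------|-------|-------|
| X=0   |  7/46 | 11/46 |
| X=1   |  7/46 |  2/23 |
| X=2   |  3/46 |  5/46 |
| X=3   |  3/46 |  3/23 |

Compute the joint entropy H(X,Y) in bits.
2.8717 bits

H(X,Y) = -Σ_{x,y} P(x,y) log₂ P(x,y). Per-cell terms -P(x,y)·log₂P(x,y):
  X=0: 0.4133, 0.4936
  X=1: 0.4133, 0.3064
  X=2: 0.2569, 0.3480
  X=3: 0.2569, 0.3833
Sum of the 8 terms: H(X,Y) = 2.8717 bits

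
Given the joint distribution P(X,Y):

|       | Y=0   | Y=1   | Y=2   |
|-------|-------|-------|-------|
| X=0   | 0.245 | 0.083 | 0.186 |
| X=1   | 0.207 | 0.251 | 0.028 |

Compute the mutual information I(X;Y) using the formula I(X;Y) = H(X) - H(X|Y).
0.1598 bits

I(X;Y) = H(X) - H(X|Y)

Marginal of X (row sums):
  P(X=0) = 0.245 + 0.083 + 0.186 = 0.514
  P(X=1) = 0.207 + 0.251 + 0.028 = 0.486
H(X) = -[0.514·log₂(0.514) + 0.486·log₂(0.486)]
  = 0.49352 + 0.50591 = 0.99943 bits

Marginal of Y (column sums):
  P(Y=0) = 0.245 + 0.207 = 0.452
  P(Y=1) = 0.083 + 0.251 = 0.334
  P(Y=2) = 0.186 + 0.028 = 0.214
H(X|Y) = Σ_y P(y)·H(X|Y=y):
  Y=0: P(Y=0) = 0.452, P(X|Y=0) = (245/452, 207/452) → H(X|Y=0) = 0.99490
  Y=1: P(Y=1) = 0.334, P(X|Y=1) = (83/334, 251/334) → H(X|Y=1) = 0.80890
  Y=2: P(Y=2) = 0.214, P(X|Y=2) = (93/107, 14/107) → H(X|Y=2) = 0.55974
H(X|Y) = 0.452·0.99490 + 0.334·0.80890 + 0.214·0.55974 = 0.83965 bits

I(X;Y) = H(X) - H(X|Y) = 0.99943 - 0.83965 = 0.1598 bits

Cross-check via I(X;Y) = H(X) + H(Y) - H(X,Y): computing H(Y) from the column sums and H(X,Y) from the 6 cells in the same way gives H(Y) = 1.52223 bits and H(X,Y) = 2.36188 bits, so
I(X;Y) = 0.99943 + 1.52223 - 2.36188 = 0.1598 bits ✓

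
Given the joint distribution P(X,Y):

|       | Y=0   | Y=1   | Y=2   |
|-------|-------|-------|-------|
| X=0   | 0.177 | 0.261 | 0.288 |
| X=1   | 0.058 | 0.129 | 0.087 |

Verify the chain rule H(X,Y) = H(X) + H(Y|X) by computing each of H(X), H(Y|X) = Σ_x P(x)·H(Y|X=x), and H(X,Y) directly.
H(X) = 0.8471 bits, H(Y|X) = 1.5439 bits, H(X,Y) = 2.3910 bits

Marginal of X (row sums):
  P(X=0) = 0.177 + 0.261 + 0.288 = 0.726
  P(X=1) = 0.058 + 0.129 + 0.087 = 0.274
H(X) = -[0.726·log₂(0.726) + 0.274·log₂(0.274)]
  = 0.335382 + 0.511764 = 0.8471 bits

H(Y|X) = Σ_x P(x)·H(Y|X=x):
  X=0: P(X=0) = 0.726, P(Y|X=0) = (59/242, 87/242, 48/121) → H(Y|X=0) = 1.556184
  X=1: P(X=1) = 0.274, P(Y|X=1) = (29/137, 129/274, 87/274) → H(Y|X=1) = 1.511363
H(Y|X) = 0.726·1.556184 + 0.274·1.511363 = 1.5439 bits

H(X,Y) = -Σ_{x,y} P(x,y) log₂ P(x,y). Per-cell terms -P(x,y)·log₂P(x,y):
  X=0: 0.442178, 0.505786, 0.517207
  X=1: 0.238253, 0.381138, 0.306487
Sum of the 6 terms: H(X,Y) = 2.3910 bits

Chain rule check:
  H(X) + H(Y|X) = 0.8471 + 1.5439 = 2.3910 bits
  H(X,Y) = 2.3910 bits
✓ Chain rule verified.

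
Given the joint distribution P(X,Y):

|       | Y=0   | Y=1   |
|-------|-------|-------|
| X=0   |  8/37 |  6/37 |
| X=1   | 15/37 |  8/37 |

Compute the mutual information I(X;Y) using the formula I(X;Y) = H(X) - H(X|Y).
0.0047 bits

I(X;Y) = H(X) - H(X|Y)

Marginal of X (row sums):
  P(X=0) = 8/37 + 6/37 = 14/37
  P(X=1) = 15/37 + 8/37 = 23/37
H(X) = -[(14/37)·log₂(14/37) + (23/37)·log₂(23/37)]
  = 0.5305 + 0.4264 = 0.9569 bits

Marginal of Y (column sums):
  P(Y=0) = 8/37 + 15/37 = 23/37
  P(Y=1) = 6/37 + 8/37 = 14/37
H(X|Y) = Σ_y P(y)·H(X|Y=y):
  Y=0: P(Y=0) = 23/37, P(X|Y=0) = (8/23, 15/23) → H(X|Y=0) = 0.9321
  Y=1: P(Y=1) = 14/37, P(X|Y=1) = (3/7, 4/7) → H(X|Y=1) = 0.9852
H(X|Y) = (23/37)·0.9321 + (14/37)·0.9852 = 0.9522 bits

I(X;Y) = H(X) - H(X|Y) = 0.9569 - 0.9522 = 0.0047 bits

Cross-check via I(X;Y) = H(X) + H(Y) - H(X,Y): computing H(Y) from the column sums and H(X,Y) from the 4 cells in the same way gives H(Y) = 0.9569 bits and H(X,Y) = 1.9091 bits, so
I(X;Y) = 0.9569 + 0.9569 - 1.9091 = 0.0047 bits ✓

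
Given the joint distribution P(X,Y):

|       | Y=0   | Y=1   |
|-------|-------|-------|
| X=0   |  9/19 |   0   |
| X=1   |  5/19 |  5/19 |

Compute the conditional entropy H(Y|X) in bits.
0.5263 bits

H(Y|X) = H(X,Y) - H(X)

H(X,Y) = -Σ_{x,y} P(x,y) log₂ P(x,y). Per-cell terms -P(x,y)·log₂P(x,y):
  X=0: 0.51063, 0.00000
  X=1: 0.50684, 0.50684
  (cells with P = 0 contribute 0)
Sum of the 4 terms: H(X,Y) = 1.5243 bits

Marginal of X (row sums):
  P(X=0) = 9/19 + 0 = 9/19
  P(X=1) = 5/19 + 5/19 = 10/19
H(X) = -[(9/19)·log₂(9/19) + (10/19)·log₂(10/19)]
  = 0.51063 + 0.48737 = 0.9980 bits

H(Y|X) = H(X,Y) - H(X) = 1.5243 - 0.9980 = 0.5263 bits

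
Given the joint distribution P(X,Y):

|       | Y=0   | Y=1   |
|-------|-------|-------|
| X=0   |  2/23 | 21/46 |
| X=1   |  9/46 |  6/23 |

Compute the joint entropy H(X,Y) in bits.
1.7891 bits

H(X,Y) = -Σ_{x,y} P(x,y) log₂ P(x,y). Per-cell terms -P(x,y)·log₂P(x,y):
  X=0: 0.306397, 0.516438
  X=1: 0.460494, 0.505722
Sum of the 4 terms: H(X,Y) = 1.7891 bits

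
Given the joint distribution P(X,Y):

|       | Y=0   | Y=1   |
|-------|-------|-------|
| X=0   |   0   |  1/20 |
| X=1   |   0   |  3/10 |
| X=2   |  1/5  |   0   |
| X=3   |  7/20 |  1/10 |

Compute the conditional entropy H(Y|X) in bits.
0.3439 bits

H(Y|X) = H(X,Y) - H(X)

H(X,Y) = -Σ_{x,y} P(x,y) log₂ P(x,y). Per-cell terms -P(x,y)·log₂P(x,y):
  X=0: 0.0000, 0.2161
  X=1: 0.0000, 0.5211
  X=2: 0.4644, 0.0000
  X=3: 0.5301, 0.3322
  (cells with P = 0 contribute 0)
Sum of the 8 terms: H(X,Y) = 2.0639 bits

Marginal of X (row sums):
  P(X=0) = 0 + 1/20 = 1/20
  P(X=1) = 0 + 3/10 = 3/10
  P(X=2) = 1/5 + 0 = 1/5
  P(X=3) = 7/20 + 1/10 = 9/20
H(X) = -[(1/20)·log₂(1/20) + (3/10)·log₂(3/10) + (1/5)·log₂(1/5) + (9/20)·log₂(9/20)]
  = 0.2161 + 0.5211 + 0.4644 + 0.5184 = 1.7200 bits

H(Y|X) = H(X,Y) - H(X) = 2.0639 - 1.7200 = 0.3439 bits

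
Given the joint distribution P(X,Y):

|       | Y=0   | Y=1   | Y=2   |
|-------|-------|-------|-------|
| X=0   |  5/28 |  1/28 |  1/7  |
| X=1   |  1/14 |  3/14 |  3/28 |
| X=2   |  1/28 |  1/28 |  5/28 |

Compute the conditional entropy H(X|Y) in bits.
1.3406 bits

H(X|Y) = H(X,Y) - H(Y)

H(X,Y) = -Σ_{x,y} P(x,y) log₂ P(x,y). Per-cell terms -P(x,y)·log₂P(x,y):
  X=0: 0.4438262, 0.1716912, 0.4010507
  X=1: 0.2719539, 0.4762269, 0.3452563
  X=2: 0.1716912, 0.1716912, 0.4438262
Sum of the 9 terms: H(X,Y) = 2.897214 bits

Marginal of Y (column sums):
  P(Y=0) = 5/28 + 1/14 + 1/28 = 2/7
  P(Y=1) = 1/28 + 3/14 + 1/28 = 2/7
  P(Y=2) = 1/7 + 3/28 + 5/28 = 3/7
H(Y) = -[(2/7)·log₂(2/7) + (2/7)·log₂(2/7) + (3/7)·log₂(3/7)]
  = 0.5163871 + 0.5163871 + 0.5238825 = 1.556657 bits

H(X|Y) = H(X,Y) - H(Y) = 2.897214 - 1.556657 = 1.3406 bits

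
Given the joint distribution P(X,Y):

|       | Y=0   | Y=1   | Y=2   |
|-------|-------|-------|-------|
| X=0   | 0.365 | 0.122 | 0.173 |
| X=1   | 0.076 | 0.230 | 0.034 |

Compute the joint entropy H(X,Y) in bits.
2.2750 bits

H(X,Y) = -Σ_{x,y} P(x,y) log₂ P(x,y). Per-cell terms -P(x,y)·log₂P(x,y):
  X=0: 0.53072, 0.37028, 0.43789
  X=1: 0.28256, 0.48767, 0.16586
Sum of the 6 terms: H(X,Y) = 2.2750 bits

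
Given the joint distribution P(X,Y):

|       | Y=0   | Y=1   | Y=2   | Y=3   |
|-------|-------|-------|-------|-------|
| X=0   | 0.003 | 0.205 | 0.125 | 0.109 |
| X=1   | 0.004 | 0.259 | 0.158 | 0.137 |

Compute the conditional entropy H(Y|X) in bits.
1.5772 bits

H(Y|X) = H(X,Y) - H(X)

H(X,Y) = -Σ_{x,y} P(x,y) log₂ P(x,y). Per-cell terms -P(x,y)·log₂P(x,y):
  X=0: 0.02514, 0.46869, 0.37500, 0.34854
  X=1: 0.03186, 0.50478, 0.42060, 0.39288
Sum of the 8 terms: H(X,Y) = 2.5675 bits

Marginal of X (row sums):
  P(X=0) = 0.003 + 0.205 + 0.125 + 0.109 = 0.442
  P(X=1) = 0.004 + 0.259 + 0.158 + 0.137 = 0.558
H(X) = -[0.442·log₂(0.442) + 0.558·log₂(0.558)]
  = 0.52062 + 0.46965 = 0.9903 bits

H(Y|X) = H(X,Y) - H(X) = 2.5675 - 0.9903 = 1.5772 bits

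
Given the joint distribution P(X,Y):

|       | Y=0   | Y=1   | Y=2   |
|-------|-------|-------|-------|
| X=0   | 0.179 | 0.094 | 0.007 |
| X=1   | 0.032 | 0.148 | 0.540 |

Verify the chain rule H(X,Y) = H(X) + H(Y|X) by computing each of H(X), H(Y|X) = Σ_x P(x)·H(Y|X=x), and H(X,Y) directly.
H(X) = 0.8555 bits, H(Y|X) = 1.0065 bits, H(X,Y) = 1.8619 bits

Marginal of X (row sums):
  P(X=0) = 0.179 + 0.094 + 0.007 = 0.280
  P(X=1) = 0.032 + 0.148 + 0.540 = 0.720
H(X) = -[0.280·log₂(0.280) + 0.720·log₂(0.720)]
  = 0.5142204 + 0.3412305 = 0.8555 bits

H(Y|X) = Σ_x P(x)·H(Y|X=x):
  X=0: P(X=0) = 0.280, P(Y|X=0) = (179/280, 47/140, 1/40) → H(Y|X=0) = 1.0743335
  X=1: P(X=1) = 0.720, P(Y|X=1) = (2/45, 37/180, 3/4) → H(Y|X=1) = 0.9800760
H(Y|X) = 0.280·1.0743335 + 0.720·0.9800760 = 1.0065 bits

H(X,Y) = -Σ_{x,y} P(x,y) log₂ P(x,y). Per-cell terms -P(x,y)·log₂P(x,y):
  X=0: 0.4442724, 0.3206524, 0.0501090
  X=1: 0.1589051, 0.4079370, 0.4800431
Sum of the 6 terms: H(X,Y) = 1.8619 bits

Chain rule check:
  H(X) + H(Y|X) = 0.8555 + 1.0065 = 1.8620 bits
  H(X,Y) = 1.8619 bits
✓ Chain rule verified (Δ = 0.0001 is 4-dp rounding noise: each of the three values was rounded independently).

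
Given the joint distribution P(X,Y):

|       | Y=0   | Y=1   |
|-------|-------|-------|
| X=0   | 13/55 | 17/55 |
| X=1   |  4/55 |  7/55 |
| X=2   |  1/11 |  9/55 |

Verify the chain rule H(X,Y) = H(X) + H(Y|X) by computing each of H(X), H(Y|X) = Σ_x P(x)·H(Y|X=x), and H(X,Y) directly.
H(X) = 1.4438 bits, H(Y|X) = 0.9669 bits, H(X,Y) = 2.4108 bits

Marginal of X (row sums):
  P(X=0) = 13/55 + 17/55 = 6/11
  P(X=1) = 4/55 + 7/55 = 1/5
  P(X=2) = 1/11 + 9/55 = 14/55
H(X) = -[(6/11)·log₂(6/11) + (1/5)·log₂(1/5) + (14/55)·log₂(14/55)]
  = 0.47698 + 0.46439 + 0.50247 = 1.4438 bits

H(Y|X) = Σ_x P(x)·H(Y|X=x):
  X=0: P(X=0) = 6/11, P(Y|X=0) = (13/30, 17/30) → H(Y|X=0) = 0.98714
  X=1: P(X=1) = 1/5, P(Y|X=1) = (4/11, 7/11) → H(Y|X=1) = 0.94566
  X=2: P(X=2) = 14/55, P(Y|X=2) = (5/14, 9/14) → H(Y|X=2) = 0.94029
H(Y|X) = (6/11)·0.98714 + (1/5)·0.94566 + (14/55)·0.94029 = 0.9669 bits

H(X,Y) = -Σ_{x,y} P(x,y) log₂ P(x,y). Per-cell terms -P(x,y)·log₂P(x,y):
  X=0: 0.49185, 0.52357
  X=1: 0.27501, 0.37851
  X=2: 0.31449, 0.42733
Sum of the 6 terms: H(X,Y) = 2.4108 bits

Chain rule check:
  H(X) + H(Y|X) = 1.4438 + 0.9669 = 2.4107 bits
  H(X,Y) = 2.4108 bits
✓ Chain rule verified (Δ = 0.0001 is 4-dp rounding noise: each of the three values was rounded independently).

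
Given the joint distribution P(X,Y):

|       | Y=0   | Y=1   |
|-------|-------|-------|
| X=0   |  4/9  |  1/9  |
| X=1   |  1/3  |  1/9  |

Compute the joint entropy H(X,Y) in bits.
1.7527 bits

H(X,Y) = -Σ_{x,y} P(x,y) log₂ P(x,y). Per-cell terms -P(x,y)·log₂P(x,y):
  X=0: 0.5200, 0.3522
  X=1: 0.5283, 0.3522
Sum of the 4 terms: H(X,Y) = 1.7527 bits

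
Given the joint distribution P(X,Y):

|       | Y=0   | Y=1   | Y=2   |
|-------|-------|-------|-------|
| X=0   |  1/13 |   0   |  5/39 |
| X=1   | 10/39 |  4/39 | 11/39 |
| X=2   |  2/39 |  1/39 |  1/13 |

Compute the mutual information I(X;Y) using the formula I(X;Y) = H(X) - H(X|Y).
0.0511 bits

I(X;Y) = H(X) - H(X|Y)

Marginal of X (row sums):
  P(X=0) = 1/13 + 0 + 5/39 = 8/39
  P(X=1) = 10/39 + 4/39 + 11/39 = 25/39
  P(X=2) = 2/39 + 1/39 + 1/13 = 2/13
H(X) = -[(8/39)·log₂(8/39) + (25/39)·log₂(25/39) + (2/13)·log₂(2/13)]
  = 0.4688 + 0.4112 + 0.4155 = 1.2955 bits

Marginal of Y (column sums):
  P(Y=0) = 1/13 + 10/39 + 2/39 = 5/13
  P(Y=1) = 0 + 4/39 + 1/39 = 5/39
  P(Y=2) = 5/39 + 11/39 + 1/13 = 19/39
H(X|Y) = Σ_y P(y)·H(X|Y=y):
  Y=0: P(Y=0) = 5/13, P(X|Y=0) = (1/5, 2/3, 2/15) → H(X|Y=0) = 1.2419
  Y=1: P(Y=1) = 5/39, P(X|Y=1) = (0, 4/5, 1/5) → H(X|Y=1) = 0.7219
  Y=2: P(Y=2) = 19/39, P(X|Y=2) = (5/19, 11/19, 3/19) → H(X|Y=2) = 1.3838
H(X|Y) = (5/13)·1.2419 + (5/39)·0.7219 + (19/39)·1.3838 = 1.2444 bits

I(X;Y) = H(X) - H(X|Y) = 1.2955 - 1.2444 = 0.0511 bits

Cross-check via I(X;Y) = H(X) + H(Y) - H(X,Y): computing H(Y) from the column sums and H(X,Y) from the 9 cells in the same way gives H(Y) = 1.4156 bits and H(X,Y) = 2.6600 bits, so
I(X;Y) = 1.2955 + 1.4156 - 2.6600 = 0.0511 bits ✓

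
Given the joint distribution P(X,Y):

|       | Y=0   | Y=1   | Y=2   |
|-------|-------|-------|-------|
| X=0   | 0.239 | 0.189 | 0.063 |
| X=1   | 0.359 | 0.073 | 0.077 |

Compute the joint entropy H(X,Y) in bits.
2.2901 bits

H(X,Y) = -Σ_{x,y} P(x,y) log₂ P(x,y). Per-cell terms -P(x,y)·log₂P(x,y):
  X=0: 0.4935, 0.4543, 0.2513
  X=1: 0.5306, 0.2756, 0.2848
Sum of the 6 terms: H(X,Y) = 2.2901 bits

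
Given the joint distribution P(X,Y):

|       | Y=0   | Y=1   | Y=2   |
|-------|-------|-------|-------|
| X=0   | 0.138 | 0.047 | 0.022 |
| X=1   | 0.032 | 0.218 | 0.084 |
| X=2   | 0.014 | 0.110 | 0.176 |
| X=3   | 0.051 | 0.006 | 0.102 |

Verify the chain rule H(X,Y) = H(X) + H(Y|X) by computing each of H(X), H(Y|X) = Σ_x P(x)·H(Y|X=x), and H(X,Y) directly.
H(X) = 1.9417 bits, H(Y|X) = 1.1960 bits, H(X,Y) = 3.1377 bits

Marginal of X (row sums):
  P(X=0) = 0.138 + 0.047 + 0.022 = 0.207
  P(X=1) = 0.032 + 0.218 + 0.084 = 0.334
  P(X=2) = 0.014 + 0.110 + 0.176 = 0.300
  P(X=3) = 0.051 + 0.006 + 0.102 = 0.159
H(X) = -[0.207·log₂(0.207) + 0.334·log₂(0.334) + 0.300·log₂(0.300) + 0.159·log₂(0.159)]
  = 0.4704 + 0.5284 + 0.5211 + 0.4218 = 1.9417 bits

H(Y|X) = Σ_x P(x)·H(Y|X=x):
  X=0: P(X=0) = 0.207, P(Y|X=0) = (2/3, 47/207, 22/207) → H(Y|X=0) = 1.2193
  X=1: P(X=1) = 0.334, P(Y|X=1) = (16/167, 109/167, 42/167) → H(Y|X=1) = 1.2268
  X=2: P(X=2) = 0.300, P(Y|X=2) = (7/150, 11/30, 44/75) → H(Y|X=2) = 1.1884
  X=3: P(X=3) = 0.159, P(Y|X=3) = (17/53, 2/53, 34/53) → H(Y|X=3) = 1.1155
H(Y|X) = 0.207·1.2193 + 0.334·1.2268 + 0.300·1.1884 + 0.159·1.1155 = 1.1960 bits

H(X,Y) = -Σ_{x,y} P(x,y) log₂ P(x,y). Per-cell terms -P(x,y)·log₂P(x,y):
  X=0: 0.3943, 0.2073, 0.1211
  X=1: 0.1589, 0.4791, 0.3002
  X=2: 0.0862, 0.3503, 0.4411
  X=3: 0.2190, 0.0443, 0.3359
Sum of the 12 terms: H(X,Y) = 3.1377 bits

Chain rule check:
  H(X) + H(Y|X) = 1.9417 + 1.1960 = 3.1377 bits
  H(X,Y) = 3.1377 bits
✓ Chain rule verified.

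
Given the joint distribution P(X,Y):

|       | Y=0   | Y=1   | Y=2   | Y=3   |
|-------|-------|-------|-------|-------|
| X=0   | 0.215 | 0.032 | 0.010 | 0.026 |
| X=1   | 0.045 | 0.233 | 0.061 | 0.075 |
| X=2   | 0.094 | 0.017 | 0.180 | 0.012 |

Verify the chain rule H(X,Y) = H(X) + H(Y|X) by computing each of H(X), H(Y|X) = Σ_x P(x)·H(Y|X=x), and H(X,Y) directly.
H(X) = 1.5641 bits, H(Y|X) = 1.4348 bits, H(X,Y) = 2.9989 bits

Marginal of X (row sums):
  P(X=0) = 0.215 + 0.032 + 0.010 + 0.026 = 0.283
  P(X=1) = 0.045 + 0.233 + 0.061 + 0.075 = 0.414
  P(X=2) = 0.094 + 0.017 + 0.180 + 0.012 = 0.303
H(X) = -[0.283·log₂(0.283) + 0.414·log₂(0.414) + 0.303·log₂(0.303)]
  = 0.5154 + 0.5267 + 0.5220 = 1.5641 bits

H(Y|X) = Σ_x P(x)·H(Y|X=x):
  X=0: P(X=0) = 0.283, P(Y|X=0) = (215/283, 32/283, 10/283, 26/283) → H(Y|X=0) = 1.1436
  X=1: P(X=1) = 0.414, P(Y|X=1) = (5/46, 233/414, 61/414, 25/138) → H(Y|X=1) = 1.6683
  X=2: P(X=2) = 0.303, P(Y|X=2) = (94/303, 17/303, 60/101, 4/101) → H(Y|X=2) = 1.3878
H(Y|X) = 0.283·1.1436 + 0.414·1.6683 + 0.303·1.3878 = 1.4348 bits

H(X,Y) = -Σ_{x,y} P(x,y) log₂ P(x,y). Per-cell terms -P(x,y)·log₂P(x,y):
  X=0: 0.4768, 0.1589, 0.0664, 0.1369
  X=1: 0.2013, 0.4897, 0.2461, 0.2803
  X=2: 0.3207, 0.0999, 0.4453, 0.0766
Sum of the 12 terms: H(X,Y) = 2.9989 bits

Chain rule check:
  H(X) + H(Y|X) = 1.5641 + 1.4348 = 2.9989 bits
  H(X,Y) = 2.9989 bits
✓ Chain rule verified.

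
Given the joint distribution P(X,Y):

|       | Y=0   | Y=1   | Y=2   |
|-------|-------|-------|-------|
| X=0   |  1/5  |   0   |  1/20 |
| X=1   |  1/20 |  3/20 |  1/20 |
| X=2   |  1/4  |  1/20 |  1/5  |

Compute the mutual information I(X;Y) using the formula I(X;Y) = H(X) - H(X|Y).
0.2818 bits

I(X;Y) = H(X) - H(X|Y)

Marginal of X (row sums):
  P(X=0) = 1/5 + 0 + 1/20 = 1/4
  P(X=1) = 1/20 + 3/20 + 1/20 = 1/4
  P(X=2) = 1/4 + 1/20 + 1/5 = 1/2
H(X) = -[(1/4)·log₂(1/4) + (1/4)·log₂(1/4) + (1/2)·log₂(1/2)]
  = 0.5000 + 0.5000 + 0.5000 = 1.5000 bits

Marginal of Y (column sums):
  P(Y=0) = 1/5 + 1/20 + 1/4 = 1/2
  P(Y=1) = 0 + 3/20 + 1/20 = 1/5
  P(Y=2) = 1/20 + 1/20 + 1/5 = 3/10
H(X|Y) = Σ_y P(y)·H(X|Y=y):
  Y=0: P(Y=0) = 1/2, P(X|Y=0) = (2/5, 1/10, 1/2) → H(X|Y=0) = 1.3610
  Y=1: P(Y=1) = 1/5, P(X|Y=1) = (0, 3/4, 1/4) → H(X|Y=1) = 0.8113
  Y=2: P(Y=2) = 3/10, P(X|Y=2) = (1/6, 1/6, 2/3) → H(X|Y=2) = 1.2516
H(X|Y) = (1/2)·1.3610 + (1/5)·0.8113 + (3/10)·1.2516 = 1.2182 bits

I(X;Y) = H(X) - H(X|Y) = 1.5000 - 1.2182 = 0.2818 bits

Cross-check via I(X;Y) = H(X) + H(Y) - H(X,Y): computing H(Y) from the column sums and H(X,Y) from the 9 cells in the same way gives H(Y) = 1.4855 bits and H(X,Y) = 2.7037 bits, so
I(X;Y) = 1.5000 + 1.4855 - 2.7037 = 0.2818 bits ✓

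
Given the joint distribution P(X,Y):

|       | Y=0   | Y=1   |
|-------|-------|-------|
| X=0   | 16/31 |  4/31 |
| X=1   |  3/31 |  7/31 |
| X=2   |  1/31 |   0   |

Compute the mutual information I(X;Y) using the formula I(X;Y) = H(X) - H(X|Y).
0.1883 bits

I(X;Y) = H(X) - H(X|Y)

Marginal of X (row sums):
  P(X=0) = 16/31 + 4/31 = 20/31
  P(X=1) = 3/31 + 7/31 = 10/31
  P(X=2) = 1/31 + 0 = 1/31
H(X) = -[(20/31)·log₂(20/31) + (10/31)·log₂(10/31) + (1/31)·log₂(1/31)]
  = 0.40791 + 0.52654 + 0.15981 = 1.0943 bits

Marginal of Y (column sums):
  P(Y=0) = 16/31 + 3/31 + 1/31 = 20/31
  P(Y=1) = 4/31 + 7/31 + 0 = 11/31
H(X|Y) = Σ_y P(y)·H(X|Y=y):
  Y=0: P(Y=0) = 20/31, P(X|Y=0) = (4/5, 3/20, 1/20) → H(X|Y=0) = 0.88418
  Y=1: P(Y=1) = 11/31, P(X|Y=1) = (4/11, 7/11, 0) → H(X|Y=1) = 0.94566
H(X|Y) = (20/31)·0.88418 + (11/31)·0.94566 = 0.9060 bits

I(X;Y) = H(X) - H(X|Y) = 1.0943 - 0.9060 = 0.1883 bits

Cross-check via I(X;Y) = H(X) + H(Y) - H(X,Y): computing H(Y) from the column sums and H(X,Y) from the 6 cells in the same way gives H(Y) = 0.9383 bits and H(X,Y) = 1.8443 bits, so
I(X;Y) = 1.0943 + 0.9383 - 1.8443 = 0.1883 bits ✓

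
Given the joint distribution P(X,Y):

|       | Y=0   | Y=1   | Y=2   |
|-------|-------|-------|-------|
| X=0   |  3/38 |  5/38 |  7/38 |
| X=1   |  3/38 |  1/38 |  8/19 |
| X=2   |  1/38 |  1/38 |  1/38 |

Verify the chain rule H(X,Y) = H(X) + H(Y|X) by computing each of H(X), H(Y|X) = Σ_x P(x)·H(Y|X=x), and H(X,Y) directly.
H(X) = 1.3059 bits, H(Y|X) = 1.1849 bits, H(X,Y) = 2.4908 bits

Marginal of X (row sums):
  P(X=0) = 3/38 + 5/38 + 7/38 = 15/38
  P(X=1) = 3/38 + 1/38 + 8/19 = 10/19
  P(X=2) = 1/38 + 1/38 + 1/38 = 3/38
H(X) = -[(15/38)·log₂(15/38) + (10/19)·log₂(10/19) + (3/38)·log₂(3/38)]
  = 0.52936 + 0.48737 + 0.28918 = 1.3059 bits

H(Y|X) = Σ_x P(x)·H(Y|X=x):
  X=0: P(X=0) = 15/38, P(Y|X=0) = (1/5, 1/3, 7/15) → H(Y|X=0) = 1.50582
  X=1: P(X=1) = 10/19, P(Y|X=1) = (3/20, 1/20, 4/5) → H(Y|X=1) = 0.88418
  X=2: P(X=2) = 3/38, P(Y|X=2) = (1/3, 1/3, 1/3) → H(Y|X=2) = 1.58496
H(Y|X) = (15/38)·1.50582 + (10/19)·0.88418 + (3/38)·1.58496 = 1.1849 bits

H(X,Y) = -Σ_{x,y} P(x,y) log₂ P(x,y). Per-cell terms -P(x,y)·log₂P(x,y):
  X=0: 0.28918, 0.38500, 0.44958
  X=1: 0.28918, 0.13810, 0.52544
  X=2: 0.13810, 0.13810, 0.13810
Sum of the 9 terms: H(X,Y) = 2.4908 bits

Chain rule check:
  H(X) + H(Y|X) = 1.3059 + 1.1849 = 2.4908 bits
  H(X,Y) = 2.4908 bits
✓ Chain rule verified.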